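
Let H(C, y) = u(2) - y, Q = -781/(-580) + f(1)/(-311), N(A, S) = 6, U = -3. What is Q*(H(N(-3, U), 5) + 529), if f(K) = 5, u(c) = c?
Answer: 63117633/90190 ≈ 699.83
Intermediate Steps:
Q = 239991/180380 (Q = -781/(-580) + 5/(-311) = -781*(-1/580) + 5*(-1/311) = 781/580 - 5/311 = 239991/180380 ≈ 1.3305)
H(C, y) = 2 - y
Q*(H(N(-3, U), 5) + 529) = 239991*((2 - 1*5) + 529)/180380 = 239991*((2 - 5) + 529)/180380 = 239991*(-3 + 529)/180380 = (239991/180380)*526 = 63117633/90190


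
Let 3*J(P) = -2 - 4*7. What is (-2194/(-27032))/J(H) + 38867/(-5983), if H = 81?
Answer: -169671841/26085880 ≈ -6.5044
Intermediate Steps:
J(P) = -10 (J(P) = (-2 - 4*7)/3 = (-2 - 28)/3 = (⅓)*(-30) = -10)
(-2194/(-27032))/J(H) + 38867/(-5983) = -2194/(-27032)/(-10) + 38867/(-5983) = -2194*(-1/27032)*(-⅒) + 38867*(-1/5983) = (1097/13516)*(-⅒) - 38867/5983 = -1097/135160 - 38867/5983 = -169671841/26085880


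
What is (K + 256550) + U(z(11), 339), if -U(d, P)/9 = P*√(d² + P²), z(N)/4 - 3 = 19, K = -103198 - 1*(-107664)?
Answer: 261016 - 3051*√122665 ≈ -8.0755e+5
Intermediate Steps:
K = 4466 (K = -103198 + 107664 = 4466)
z(N) = 88 (z(N) = 12 + 4*19 = 12 + 76 = 88)
U(d, P) = -9*P*√(P² + d²) (U(d, P) = -9*P*√(d² + P²) = -9*P*√(P² + d²))
(K + 256550) + U(z(11), 339) = (4466 + 256550) - 9*339*√(339² + 88²) = 261016 - 9*339*√(114921 + 7744) = 261016 - 9*339*√122665 = 261016 - 3051*√122665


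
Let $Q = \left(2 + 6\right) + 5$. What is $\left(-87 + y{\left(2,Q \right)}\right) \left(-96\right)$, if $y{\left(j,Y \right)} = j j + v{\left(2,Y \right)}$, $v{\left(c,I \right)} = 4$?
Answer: $7584$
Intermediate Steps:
$Q = 13$ ($Q = 8 + 5 = 13$)
$y{\left(j,Y \right)} = 4 + j^{2}$ ($y{\left(j,Y \right)} = j j + 4 = j^{2} + 4 = 4 + j^{2}$)
$\left(-87 + y{\left(2,Q \right)}\right) \left(-96\right) = \left(-87 + \left(4 + 2^{2}\right)\right) \left(-96\right) = \left(-87 + \left(4 + 4\right)\right) \left(-96\right) = \left(-87 + 8\right) \left(-96\right) = \left(-79\right) \left(-96\right) = 7584$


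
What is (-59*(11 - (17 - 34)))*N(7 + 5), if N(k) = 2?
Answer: -3304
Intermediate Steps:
(-59*(11 - (17 - 34)))*N(7 + 5) = -59*(11 - (17 - 34))*2 = -59*(11 - 1*(-17))*2 = -59*(11 + 17)*2 = -59*28*2 = -1652*2 = -3304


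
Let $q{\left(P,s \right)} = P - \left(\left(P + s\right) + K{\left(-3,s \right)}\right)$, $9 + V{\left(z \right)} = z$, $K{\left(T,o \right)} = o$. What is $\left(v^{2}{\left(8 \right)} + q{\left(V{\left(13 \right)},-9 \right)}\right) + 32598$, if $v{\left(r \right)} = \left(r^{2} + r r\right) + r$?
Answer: $51112$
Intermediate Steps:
$V{\left(z \right)} = -9 + z$
$v{\left(r \right)} = r + 2 r^{2}$ ($v{\left(r \right)} = \left(r^{2} + r^{2}\right) + r = 2 r^{2} + r = r + 2 r^{2}$)
$q{\left(P,s \right)} = - 2 s$ ($q{\left(P,s \right)} = P - \left(\left(P + s\right) + s\right) = P - \left(P + 2 s\right) = - 2 s$)
$\left(v^{2}{\left(8 \right)} + q{\left(V{\left(13 \right)},-9 \right)}\right) + 32598 = \left(\left(8 \left(1 + 2 \cdot 8\right)\right)^{2} - -18\right) + 32598 = \left(\left(8 \left(1 + 16\right)\right)^{2} + 18\right) + 32598 = \left(\left(8 \cdot 17\right)^{2} + 18\right) + 32598 = \left(136^{2} + 18\right) + 32598 = \left(18496 + 18\right) + 32598 = 18514 + 32598 = 51112$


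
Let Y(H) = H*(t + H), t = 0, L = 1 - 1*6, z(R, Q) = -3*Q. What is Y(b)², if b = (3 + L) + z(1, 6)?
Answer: 160000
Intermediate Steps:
L = -5 (L = 1 - 6 = -5)
b = -20 (b = (3 - 5) - 3*6 = -2 - 18 = -20)
Y(H) = H² (Y(H) = H*(0 + H) = H*H = H²)
Y(b)² = ((-20)²)² = 400² = 160000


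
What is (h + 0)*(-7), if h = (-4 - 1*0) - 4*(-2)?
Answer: -28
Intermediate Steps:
h = 4 (h = (-4 + 0) + 8 = -4 + 8 = 4)
(h + 0)*(-7) = (4 + 0)*(-7) = 4*(-7) = -28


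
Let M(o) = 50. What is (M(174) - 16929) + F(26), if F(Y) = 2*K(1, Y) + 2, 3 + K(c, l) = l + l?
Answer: -16779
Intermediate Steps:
K(c, l) = -3 + 2*l (K(c, l) = -3 + (l + l) = -3 + 2*l)
F(Y) = -4 + 4*Y (F(Y) = 2*(-3 + 2*Y) + 2 = (-6 + 4*Y) + 2 = -4 + 4*Y)
(M(174) - 16929) + F(26) = (50 - 16929) + (-4 + 4*26) = -16879 + (-4 + 104) = -16879 + 100 = -16779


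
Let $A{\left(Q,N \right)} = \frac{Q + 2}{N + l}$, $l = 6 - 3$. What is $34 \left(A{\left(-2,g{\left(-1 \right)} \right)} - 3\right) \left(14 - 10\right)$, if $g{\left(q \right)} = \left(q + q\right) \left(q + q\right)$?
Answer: $-408$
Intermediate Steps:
$l = 3$ ($l = 6 - 3 = 3$)
$g{\left(q \right)} = 4 q^{2}$ ($g{\left(q \right)} = 2 q 2 q = 4 q^{2}$)
$A{\left(Q,N \right)} = \frac{2 + Q}{3 + N}$ ($A{\left(Q,N \right)} = \frac{Q + 2}{N + 3} = \frac{2 + Q}{3 + N}$)
$34 \left(A{\left(-2,g{\left(-1 \right)} \right)} - 3\right) \left(14 - 10\right) = 34 \left(\frac{2 - 2}{3 + 4 \left(-1\right)^{2}} - 3\right) \left(14 - 10\right) = 34 \left(\frac{1}{3 + 4 \cdot 1} \cdot 0 - 3\right) 4 = 34 \left(\frac{1}{3 + 4} \cdot 0 - 3\right) 4 = 34 \left(\frac{1}{7} \cdot 0 - 3\right) 4 = 34 \left(0 - 3\right) 4 = 34 \left(-3\right) 4 = \left(-102\right) 4 = -408$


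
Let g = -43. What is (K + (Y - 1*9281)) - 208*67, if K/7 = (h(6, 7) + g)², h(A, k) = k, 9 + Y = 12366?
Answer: -1788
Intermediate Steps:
Y = 12357 (Y = -9 + 12366 = 12357)
K = 9072 (K = 7*(7 - 43)² = 7*(-36)² = 7*1296 = 9072)
(K + (Y - 1*9281)) - 208*67 = (9072 + (12357 - 1*9281)) - 208*67 = (9072 + (12357 - 9281)) - 13936 = (9072 + 3076) - 13936 = 12148 - 13936 = -1788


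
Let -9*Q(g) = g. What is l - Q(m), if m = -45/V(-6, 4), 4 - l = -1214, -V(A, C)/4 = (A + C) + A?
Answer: 38971/32 ≈ 1217.8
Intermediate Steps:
V(A, C) = -8*A - 4*C (V(A, C) = -4*((A + C) + A) = -4*(C + 2*A) = -8*A - 4*C)
l = 1218 (l = 4 - 1*(-1214) = 4 + 1214 = 1218)
m = -45/32 (m = -45/(-8*(-6) - 4*4) = -45/(48 - 16) = -45/32 ≈ -1.4063)
Q(g) = -g/9
l - Q(m) = 1218 - (-1)*(-45)/(9*32) = 1218 - 1*5/32 = 1218 - 5/32 = 38971/32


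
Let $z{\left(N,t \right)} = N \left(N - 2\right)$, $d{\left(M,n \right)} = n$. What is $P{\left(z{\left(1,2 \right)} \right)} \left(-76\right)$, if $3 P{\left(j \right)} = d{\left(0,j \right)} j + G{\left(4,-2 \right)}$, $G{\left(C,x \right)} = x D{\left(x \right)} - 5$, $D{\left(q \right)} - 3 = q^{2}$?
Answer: $456$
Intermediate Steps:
$D{\left(q \right)} = 3 + q^{2}$
$z{\left(N,t \right)} = N \left(-2 + N\right)$
$G{\left(C,x \right)} = -5 + x \left(3 + x^{2}\right)$ ($G{\left(C,x \right)} = x \left(3 + x^{2}\right) - 5 = -5 + x \left(3 + x^{2}\right)$)
$P{\left(j \right)} = - \frac{19}{3} + \frac{j^{2}}{3}$ ($P{\left(j \right)} = \frac{j j - \left(5 + 2 \left(3 + \left(-2\right)^{2}\right)\right)}{3} = \frac{j^{2} - \left(5 + 2 \left(3 + 4\right)\right)}{3} = \frac{j^{2} - 19}{3} = \frac{-19 + j^{2}}{3} = - \frac{19}{3} + \frac{j^{2}}{3}$)
$P{\left(z{\left(1,2 \right)} \right)} \left(-76\right) = \left(- \frac{19}{3} + \frac{\left(1 \left(-2 + 1\right)\right)^{2}}{3}\right) \left(-76\right) = \left(- \frac{19}{3} + \frac{\left(1 \left(-1\right)\right)^{2}}{3}\right) \left(-76\right) = \left(- \frac{19}{3} + \frac{\left(-1\right)^{2}}{3}\right) \left(-76\right) = \left(- \frac{19}{3} + \frac{1}{3} \cdot 1\right) \left(-76\right) = \left(- \frac{19}{3} + \frac{1}{3}\right) \left(-76\right) = \left(-6\right) \left(-76\right) = 456$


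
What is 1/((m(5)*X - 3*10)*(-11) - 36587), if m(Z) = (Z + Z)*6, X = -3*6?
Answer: -1/24377 ≈ -4.1022e-5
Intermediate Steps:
X = -18
m(Z) = 12*Z (m(Z) = (2*Z)*6 = 12*Z)
1/((m(5)*X - 3*10)*(-11) - 36587) = 1/(((12*5)*(-18) - 3*10)*(-11) - 36587) = 1/((60*(-18) - 30)*(-11) - 36587) = 1/((-1080 - 30)*(-11) - 36587) = 1/(-1110*(-11) - 36587) = 1/(12210 - 36587) = 1/(-24377) = -1/24377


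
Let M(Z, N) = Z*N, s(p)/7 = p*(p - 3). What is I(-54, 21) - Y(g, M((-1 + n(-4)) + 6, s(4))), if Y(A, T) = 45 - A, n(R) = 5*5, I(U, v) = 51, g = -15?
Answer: -9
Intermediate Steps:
n(R) = 25
s(p) = 7*p*(-3 + p) (s(p) = 7*(p*(p - 3)) = 7*(p*(-3 + p)) = 7*p*(-3 + p))
M(Z, N) = N*Z
I(-54, 21) - Y(g, M((-1 + n(-4)) + 6, s(4))) = 51 - (45 - 1*(-15)) = 51 - (45 + 15) = 51 - 1*60 = 51 - 60 = -9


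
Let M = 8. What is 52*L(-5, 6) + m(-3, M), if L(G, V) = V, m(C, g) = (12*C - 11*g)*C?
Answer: 684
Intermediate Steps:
m(C, g) = C*(-11*g + 12*C) (m(C, g) = (-11*g + 12*C)*C = C*(-11*g + 12*C))
52*L(-5, 6) + m(-3, M) = 52*6 - 3*(-11*8 + 12*(-3)) = 312 - 3*(-88 - 36) = 312 - 3*(-124) = 312 + 372 = 684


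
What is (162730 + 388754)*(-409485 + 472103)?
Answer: 34532825112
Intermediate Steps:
(162730 + 388754)*(-409485 + 472103) = 551484*62618 = 34532825112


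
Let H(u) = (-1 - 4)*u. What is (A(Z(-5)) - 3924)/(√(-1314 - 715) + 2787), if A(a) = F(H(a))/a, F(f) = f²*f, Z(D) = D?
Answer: -2806509/1109914 + 1007*I*√2029/1109914 ≈ -2.5286 + 0.040868*I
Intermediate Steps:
H(u) = -5*u
F(f) = f³
A(a) = -125*a² (A(a) = (-5*a)³/a = (-125*a³)/a = -125*a²)
(A(Z(-5)) - 3924)/(√(-1314 - 715) + 2787) = (-125*(-5)² - 3924)/(√(-1314 - 715) + 2787) = (-125*25 - 3924)/(√(-2029) + 2787) = (-3125 - 3924)/(I*√2029 + 2787) = -7049/(2787 + I*√2029)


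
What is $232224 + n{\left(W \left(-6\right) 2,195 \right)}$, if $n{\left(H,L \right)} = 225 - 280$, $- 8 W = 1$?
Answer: $232169$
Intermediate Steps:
$W = - \frac{1}{8}$ ($W = \left(- \frac{1}{8}\right) 1 = - \frac{1}{8} \approx -0.125$)
$n{\left(H,L \right)} = -55$
$232224 + n{\left(W \left(-6\right) 2,195 \right)} = 232224 - 55 = 232169$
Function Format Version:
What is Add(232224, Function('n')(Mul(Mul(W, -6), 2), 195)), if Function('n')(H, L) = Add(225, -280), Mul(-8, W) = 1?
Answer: 232169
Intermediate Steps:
W = Rational(-1, 8) (W = Mul(Rational(-1, 8), 1) = Rational(-1, 8) ≈ -0.12500)
Function('n')(H, L) = -55
Add(232224, Function('n')(Mul(Mul(W, -6), 2), 195)) = Add(232224, -55) = 232169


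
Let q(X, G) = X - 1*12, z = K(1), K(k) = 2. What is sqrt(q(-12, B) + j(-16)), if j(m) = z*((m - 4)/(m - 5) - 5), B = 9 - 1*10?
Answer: I*sqrt(14154)/21 ≈ 5.6653*I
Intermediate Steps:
B = -1 (B = 9 - 10 = -1)
z = 2
q(X, G) = -12 + X (q(X, G) = X - 12 = -12 + X)
j(m) = -10 + 2*(-4 + m)/(-5 + m) (j(m) = 2*((m - 4)/(m - 5) - 5) = 2*((-4 + m)/(-5 + m) - 5) = 2*(-5 + (-4 + m)/(-5 + m)) = -10 + 2*(-4 + m)/(-5 + m))
sqrt(q(-12, B) + j(-16)) = sqrt((-12 - 12) + 2*(21 - 4*(-16))/(-5 - 16)) = sqrt(-24 + 2*(21 + 64)/(-21)) = sqrt(-24 + 2*(-1/21)*85) = sqrt(-24 - 170/21) = sqrt(-674/21) = I*sqrt(14154)/21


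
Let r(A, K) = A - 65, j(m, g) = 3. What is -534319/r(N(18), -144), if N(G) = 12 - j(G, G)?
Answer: 534319/56 ≈ 9541.4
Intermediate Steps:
N(G) = 9 (N(G) = 12 - 1*3 = 12 - 3 = 9)
r(A, K) = -65 + A
-534319/r(N(18), -144) = -534319/(-65 + 9) = -534319/(-56) = -534319*(-1/56) = 534319/56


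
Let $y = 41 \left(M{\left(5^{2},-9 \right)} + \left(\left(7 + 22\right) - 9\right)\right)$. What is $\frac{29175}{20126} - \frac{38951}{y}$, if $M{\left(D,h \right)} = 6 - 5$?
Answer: $- \frac{758808151}{17328486} \approx -43.79$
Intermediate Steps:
$M{\left(D,h \right)} = 1$
$y = 861$ ($y = 41 \left(1 + \left(\left(7 + 22\right) - 9\right)\right) = 41 \left(1 + \left(29 - 9\right)\right) = 41 \left(1 + 20\right) = 41 \cdot 21 = 861$)
$\frac{29175}{20126} - \frac{38951}{y} = \frac{29175}{20126} - \frac{38951}{861} = - \frac{758808151}{17328486}$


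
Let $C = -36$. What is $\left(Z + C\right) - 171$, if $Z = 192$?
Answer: $-15$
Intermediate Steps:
$\left(Z + C\right) - 171 = \left(192 - 36\right) - 171 = 156 - 171 = -15$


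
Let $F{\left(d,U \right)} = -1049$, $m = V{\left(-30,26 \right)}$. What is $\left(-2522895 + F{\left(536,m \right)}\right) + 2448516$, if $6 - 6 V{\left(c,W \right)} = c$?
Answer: $-75428$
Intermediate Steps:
$V{\left(c,W \right)} = 1 - \frac{c}{6}$
$m = 6$ ($m = 1 - -5 = 1 + 5 = 6$)
$\left(-2522895 + F{\left(536,m \right)}\right) + 2448516 = \left(-2522895 - 1049\right) + 2448516 = -2523944 + 2448516 = -75428$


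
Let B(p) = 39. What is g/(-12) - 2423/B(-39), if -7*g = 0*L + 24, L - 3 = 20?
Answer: -16883/273 ≈ -61.842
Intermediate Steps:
L = 23 (L = 3 + 20 = 23)
g = -24/7 (g = -(0*23 + 24)/7 = -(0 + 24)/7 = -1/7*24 = -24/7 ≈ -3.4286)
g/(-12) - 2423/B(-39) = -24/7/(-12) - 2423/39 = -24/7*(-1/12) - 2423*1/39 = 2/7 - 2423/39 = -16883/273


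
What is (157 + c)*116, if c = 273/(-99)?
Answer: 590440/33 ≈ 17892.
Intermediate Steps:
c = -91/33 (c = 273*(-1/99) = -91/33 ≈ -2.7576)
(157 + c)*116 = (157 - 91/33)*116 = (5090/33)*116 = 590440/33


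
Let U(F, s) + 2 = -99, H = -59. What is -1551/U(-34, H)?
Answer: 1551/101 ≈ 15.356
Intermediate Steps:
U(F, s) = -101 (U(F, s) = -2 - 99 = -101)
-1551/U(-34, H) = -1551/(-101) = -1551*(-1/101) = 1551/101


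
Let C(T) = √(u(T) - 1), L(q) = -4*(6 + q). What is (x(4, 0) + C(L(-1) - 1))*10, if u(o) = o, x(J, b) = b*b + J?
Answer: 40 + 10*I*√22 ≈ 40.0 + 46.904*I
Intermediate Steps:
x(J, b) = J + b² (x(J, b) = b² + J = J + b²)
L(q) = -24 - 4*q
C(T) = √(-1 + T) (C(T) = √(T - 1) = √(-1 + T))
(x(4, 0) + C(L(-1) - 1))*10 = ((4 + 0²) + √(-1 + ((-24 - 4*(-1)) - 1)))*10 = ((4 + 0) + √(-1 + ((-24 + 4) - 1)))*10 = (4 + √(-1 + (-20 - 1)))*10 = (4 + √(-1 - 21))*10 = (4 + √(-22))*10 = (4 + I*√22)*10 = 40 + 10*I*√22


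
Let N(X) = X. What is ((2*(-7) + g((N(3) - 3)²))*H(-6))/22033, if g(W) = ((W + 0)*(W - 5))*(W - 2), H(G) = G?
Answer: 84/22033 ≈ 0.0038125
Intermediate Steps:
g(W) = W*(-5 + W)*(-2 + W) (g(W) = (W*(-5 + W))*(-2 + W) = W*(-5 + W)*(-2 + W))
((2*(-7) + g((N(3) - 3)²))*H(-6))/22033 = ((2*(-7) + (3 - 3)²*(10 + ((3 - 3)²)² - 7*(3 - 3)²))*(-6))/22033 = ((-14 + 0²*(10 + (0²)² - 7*0²))*(-6))*(1/22033) = ((-14 + 0*(10 + 0² - 7*0))*(-6))*(1/22033) = ((-14 + 0*(10 + 0 + 0))*(-6))*(1/22033) = ((-14 + 0*10)*(-6))*(1/22033) = ((-14 + 0)*(-6))*(1/22033) = -14*(-6)*(1/22033) = 84*(1/22033) = 84/22033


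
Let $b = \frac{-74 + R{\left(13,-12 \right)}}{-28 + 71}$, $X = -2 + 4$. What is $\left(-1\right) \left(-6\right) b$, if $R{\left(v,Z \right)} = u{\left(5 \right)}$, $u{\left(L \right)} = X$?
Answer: $- \frac{432}{43} \approx -10.047$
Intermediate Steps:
$X = 2$
$u{\left(L \right)} = 2$
$R{\left(v,Z \right)} = 2$
$b = - \frac{72}{43}$ ($b = \frac{-74 + 2}{-28 + 71} = - \frac{72}{43} \approx -1.6744$)
$\left(-1\right) \left(-6\right) b = \left(-1\right) \left(-6\right) \left(- \frac{72}{43}\right) = 6 \left(- \frac{72}{43}\right) = - \frac{432}{43}$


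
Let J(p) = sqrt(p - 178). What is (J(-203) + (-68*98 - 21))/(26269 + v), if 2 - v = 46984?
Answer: 955/2959 - I*sqrt(381)/20713 ≈ 0.32274 - 0.00094237*I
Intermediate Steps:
J(p) = sqrt(-178 + p)
v = -46982 (v = 2 - 1*46984 = 2 - 46984 = -46982)
(J(-203) + (-68*98 - 21))/(26269 + v) = (sqrt(-178 - 203) + (-68*98 - 21))/(26269 - 46982) = (sqrt(-381) + (-6664 - 21))/(-20713) = (I*sqrt(381) - 6685)*(-1/20713) = (-6685 + I*sqrt(381))*(-1/20713) = 955/2959 - I*sqrt(381)/20713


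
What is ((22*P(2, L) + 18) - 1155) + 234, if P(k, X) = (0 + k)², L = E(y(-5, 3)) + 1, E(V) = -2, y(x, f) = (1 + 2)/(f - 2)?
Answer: -815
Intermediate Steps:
y(x, f) = 3/(-2 + f)
L = -1 (L = -2 + 1 = -1)
P(k, X) = k²
((22*P(2, L) + 18) - 1155) + 234 = ((22*2² + 18) - 1155) + 234 = ((22*4 + 18) - 1155) + 234 = ((88 + 18) - 1155) + 234 = (106 - 1155) + 234 = -1049 + 234 = -815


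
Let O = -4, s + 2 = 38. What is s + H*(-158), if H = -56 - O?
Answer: 8252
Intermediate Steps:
s = 36 (s = -2 + 38 = 36)
H = -52 (H = -56 - 1*(-4) = -56 + 4 = -52)
s + H*(-158) = 36 - 52*(-158) = 36 + 8216 = 8252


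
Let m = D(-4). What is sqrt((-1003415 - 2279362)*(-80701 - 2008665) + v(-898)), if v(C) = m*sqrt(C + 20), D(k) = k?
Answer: sqrt(6858922649382 - 4*I*sqrt(878)) ≈ 2.619e+6 - 0.e-5*I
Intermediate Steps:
m = -4
v(C) = -4*sqrt(20 + C) (v(C) = -4*sqrt(C + 20) = -4*sqrt(20 + C))
sqrt((-1003415 - 2279362)*(-80701 - 2008665) + v(-898)) = sqrt((-1003415 - 2279362)*(-80701 - 2008665) - 4*sqrt(20 - 898)) = sqrt(-3282777*(-2089366) - 4*I*sqrt(878)) = sqrt(6858922649382 - 4*I*sqrt(878))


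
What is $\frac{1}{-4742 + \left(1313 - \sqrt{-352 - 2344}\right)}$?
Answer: $\frac{i}{- 3429 i + 2 \sqrt{674}} \approx -0.00029156 + 4.4149 \cdot 10^{-6} i$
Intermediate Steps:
$\frac{1}{-4742 + \left(1313 - \sqrt{-352 - 2344}\right)} = \frac{1}{-4742 + \left(1313 - \sqrt{-2696}\right)} = \frac{1}{-4742 + \left(1313 - 2 i \sqrt{674}\right)} = \frac{1}{-3429 - 2 i \sqrt{674}}$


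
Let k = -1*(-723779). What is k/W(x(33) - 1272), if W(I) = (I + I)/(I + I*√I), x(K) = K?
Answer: 723779/2 + 723779*I*√1239/2 ≈ 3.6189e+5 + 1.2738e+7*I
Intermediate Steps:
k = 723779
W(I) = 2*I/(I + I^(3/2)) (W(I) = (2*I)/(I + I^(3/2)) = 2*I/(I + I^(3/2)))
k/W(x(33) - 1272) = 723779/((2*(33 - 1272)/((33 - 1272) + (33 - 1272)^(3/2)))) = 723779/((2*(-1239)/(-1239 + (-1239)^(3/2)))) = 723779/((2*(-1239)/(-1239 - 1239*I*√1239))) = 723779/((-2478/(-1239 - 1239*I*√1239))) = 723779*(½ + I*√1239/2) = 723779/2 + 723779*I*√1239/2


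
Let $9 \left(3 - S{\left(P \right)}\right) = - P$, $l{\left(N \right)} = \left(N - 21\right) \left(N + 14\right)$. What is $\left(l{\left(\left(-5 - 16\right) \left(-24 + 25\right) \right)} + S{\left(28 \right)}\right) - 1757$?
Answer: $- \frac{13112}{9} \approx -1456.9$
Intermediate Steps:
$l{\left(N \right)} = \left(-21 + N\right) \left(14 + N\right)$
$S{\left(P \right)} = 3 + \frac{P}{9}$ ($S{\left(P \right)} = 3 - \frac{\left(-1\right) P}{9} = 3 + \frac{P}{9}$)
$\left(l{\left(\left(-5 - 16\right) \left(-24 + 25\right) \right)} + S{\left(28 \right)}\right) - 1757 = \left(\left(-294 + \left(\left(-5 - 16\right) \left(-24 + 25\right)\right)^{2} - 7 \left(-5 - 16\right) \left(-24 + 25\right)\right) + \left(3 + \frac{1}{9} \cdot 28\right)\right) - 1757 = \left(\left(-294 + \left(\left(-21\right) 1\right)^{2} - 7 \left(\left(-21\right) 1\right)\right) + \left(3 + \frac{28}{9}\right)\right) - 1757 = \left(\left(-294 + \left(-21\right)^{2} - -147\right) + \frac{55}{9}\right) - 1757 = \left(\left(-294 + 441 + 147\right) + \frac{55}{9}\right) - 1757 = \left(294 + \frac{55}{9}\right) - 1757 = \frac{2701}{9} - 1757 = - \frac{13112}{9}$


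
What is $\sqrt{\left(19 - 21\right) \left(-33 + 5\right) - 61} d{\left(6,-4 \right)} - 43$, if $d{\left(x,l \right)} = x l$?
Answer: $-43 - 24 i \sqrt{5} \approx -43.0 - 53.666 i$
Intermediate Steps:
$d{\left(x,l \right)} = l x$
$\sqrt{\left(19 - 21\right) \left(-33 + 5\right) - 61} d{\left(6,-4 \right)} - 43 = \sqrt{\left(19 - 21\right) \left(-33 + 5\right) - 61} \left(\left(-4\right) 6\right) - 43 = \sqrt{\left(-2\right) \left(-28\right) - 61} \left(-24\right) - 43 = \sqrt{56 - 61} \left(-24\right) - 43 = \sqrt{-5} \left(-24\right) - 43 = i \sqrt{5} \left(-24\right) - 43 = - 24 i \sqrt{5} - 43 = -43 - 24 i \sqrt{5}$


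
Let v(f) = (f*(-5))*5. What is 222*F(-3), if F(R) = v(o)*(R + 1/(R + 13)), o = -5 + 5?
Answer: 0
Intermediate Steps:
o = 0
v(f) = -25*f (v(f) = -5*f*5 = -25*f)
F(R) = 0 (F(R) = (-25*0)*(R + 1/(R + 13)) = 0*(R + 1/(13 + R)) = 0)
222*F(-3) = 222*0 = 0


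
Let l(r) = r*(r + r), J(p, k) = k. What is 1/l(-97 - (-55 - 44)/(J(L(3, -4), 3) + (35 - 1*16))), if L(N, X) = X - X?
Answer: 2/34225 ≈ 5.8437e-5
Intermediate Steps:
L(N, X) = 0
l(r) = 2*r**2 (l(r) = r*(2*r) = 2*r**2)
1/l(-97 - (-55 - 44)/(J(L(3, -4), 3) + (35 - 1*16))) = 1/(2*(-97 - (-55 - 44)/(3 + (35 - 1*16)))**2) = 1/(2*(-97 - (-99)/(3 + (35 - 16)))**2) = 1/(2*(-97 - (-99)/(3 + 19))**2) = 1/(2*(-97 - (-99)/22)**2) = 1/(2*(-97 - 1*(-9/2))**2) = 1/(2*(-97 + 9/2)**2) = 1/(2*(-185/2)**2) = 1/(2*(34225/4)) = 1/(34225/2) = 2/34225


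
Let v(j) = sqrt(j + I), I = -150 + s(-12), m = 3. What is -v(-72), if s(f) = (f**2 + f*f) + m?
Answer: -sqrt(69) ≈ -8.3066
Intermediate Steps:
s(f) = 3 + 2*f**2 (s(f) = (f**2 + f*f) + 3 = (f**2 + f**2) + 3 = 2*f**2 + 3 = 3 + 2*f**2)
I = 141 (I = -150 + (3 + 2*(-12)**2) = -150 + (3 + 2*144) = -150 + (3 + 288) = -150 + 291 = 141)
v(j) = sqrt(141 + j) (v(j) = sqrt(j + 141) = sqrt(141 + j))
-v(-72) = -sqrt(141 - 72) = -sqrt(69)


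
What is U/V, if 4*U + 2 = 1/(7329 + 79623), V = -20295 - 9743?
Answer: 7561/454237248 ≈ 1.6645e-5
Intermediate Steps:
V = -30038
U = -173903/347808 (U = -½ + 1/(4*(7329 + 79623)) = -½ + (¼)/86952 = -½ + (¼)*(1/86952) = -½ + 1/347808 = -173903/347808 ≈ -0.50000)
U/V = -173903/347808/(-30038) = -173903/347808*(-1/30038) = 7561/454237248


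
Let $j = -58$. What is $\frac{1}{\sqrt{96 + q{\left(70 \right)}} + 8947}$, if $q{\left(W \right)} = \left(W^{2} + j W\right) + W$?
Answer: $\frac{8947}{80047803} - \frac{\sqrt{1006}}{80047803} \approx 0.00011137$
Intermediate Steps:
$q{\left(W \right)} = W^{2} - 57 W$ ($q{\left(W \right)} = \left(W^{2} - 58 W\right) + W = W^{2} - 57 W$)
$\frac{1}{\sqrt{96 + q{\left(70 \right)}} + 8947} = \frac{1}{\sqrt{96 + 70 \left(-57 + 70\right)} + 8947} = \frac{1}{\sqrt{96 + 70 \cdot 13} + 8947} = \frac{1}{\sqrt{96 + 910} + 8947} = \frac{1}{\sqrt{1006} + 8947} = \frac{1}{8947 + \sqrt{1006}}$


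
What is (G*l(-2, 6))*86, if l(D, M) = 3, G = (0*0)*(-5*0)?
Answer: 0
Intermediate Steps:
G = 0 (G = 0*0 = 0)
(G*l(-2, 6))*86 = (0*3)*86 = 0*86 = 0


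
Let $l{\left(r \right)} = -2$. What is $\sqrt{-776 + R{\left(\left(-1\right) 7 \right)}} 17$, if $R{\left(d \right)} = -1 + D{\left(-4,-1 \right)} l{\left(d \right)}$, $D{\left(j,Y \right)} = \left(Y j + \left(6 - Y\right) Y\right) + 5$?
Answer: $17 i \sqrt{781} \approx 475.09 i$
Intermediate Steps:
$D{\left(j,Y \right)} = 5 + Y j + Y \left(6 - Y\right)$ ($D{\left(j,Y \right)} = \left(Y j + Y \left(6 - Y\right)\right) + 5 = 5 + Y j + Y \left(6 - Y\right)$)
$R{\left(d \right)} = -5$ ($R{\left(d \right)} = -1 + \left(5 - \left(-1\right)^{2} + 6 \left(-1\right) - -4\right) \left(-2\right) = -1 + \left(5 - 1 - 6 + 4\right) \left(-2\right) = -1 + 2 \left(-2\right) = -1 - 4 = -5$)
$\sqrt{-776 + R{\left(\left(-1\right) 7 \right)}} 17 = \sqrt{-776 - 5} \cdot 17 = \sqrt{-781} \cdot 17 = i \sqrt{781} \cdot 17 = 17 i \sqrt{781}$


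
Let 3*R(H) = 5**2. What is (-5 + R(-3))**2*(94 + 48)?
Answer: 14200/9 ≈ 1577.8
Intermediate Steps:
R(H) = 25/3 (R(H) = (1/3)*5**2 = (1/3)*25 = 25/3)
(-5 + R(-3))**2*(94 + 48) = (-5 + 25/3)**2*(94 + 48) = (10/3)**2*142 = (100/9)*142 = 14200/9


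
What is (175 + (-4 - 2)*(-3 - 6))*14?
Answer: 3206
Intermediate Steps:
(175 + (-4 - 2)*(-3 - 6))*14 = (175 - 6*(-9))*14 = (175 + 54)*14 = 229*14 = 3206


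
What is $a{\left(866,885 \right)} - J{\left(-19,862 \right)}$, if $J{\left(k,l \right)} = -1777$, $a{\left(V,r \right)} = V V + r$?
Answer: $752618$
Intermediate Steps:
$a{\left(V,r \right)} = r + V^{2}$ ($a{\left(V,r \right)} = V^{2} + r = r + V^{2}$)
$a{\left(866,885 \right)} - J{\left(-19,862 \right)} = \left(885 + 866^{2}\right) - -1777 = \left(885 + 749956\right) + 1777 = 750841 + 1777 = 752618$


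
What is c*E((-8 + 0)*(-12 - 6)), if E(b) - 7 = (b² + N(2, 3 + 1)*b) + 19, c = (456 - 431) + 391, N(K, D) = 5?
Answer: 8936512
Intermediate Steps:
c = 416 (c = 25 + 391 = 416)
E(b) = 26 + b² + 5*b (E(b) = 7 + ((b² + 5*b) + 19) = 7 + (19 + b² + 5*b) = 26 + b² + 5*b)
c*E((-8 + 0)*(-12 - 6)) = 416*(26 + ((-8 + 0)*(-12 - 6))² + 5*((-8 + 0)*(-12 - 6))) = 416*(26 + (-8*(-18))² + 5*(-8*(-18))) = 416*(26 + 144² + 5*144) = 416*(26 + 20736 + 720) = 416*21482 = 8936512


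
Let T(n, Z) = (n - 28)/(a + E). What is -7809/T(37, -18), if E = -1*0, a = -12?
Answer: 10412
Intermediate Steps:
E = 0
T(n, Z) = 7/3 - n/12 (T(n, Z) = (n - 28)/(-12 + 0) = (-28 + n)/(-12) = (-28 + n)*(-1/12) = 7/3 - n/12)
-7809/T(37, -18) = -7809/(7/3 - 1/12*37) = -7809/(7/3 - 37/12) = -7809/(-3/4) = -7809*(-4/3) = 10412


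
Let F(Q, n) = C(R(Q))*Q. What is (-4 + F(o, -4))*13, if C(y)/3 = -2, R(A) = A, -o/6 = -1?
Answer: -520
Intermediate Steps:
o = 6 (o = -6*(-1) = 6)
C(y) = -6 (C(y) = 3*(-2) = -6)
F(Q, n) = -6*Q
(-4 + F(o, -4))*13 = (-4 - 6*6)*13 = (-4 - 36)*13 = -40*13 = -520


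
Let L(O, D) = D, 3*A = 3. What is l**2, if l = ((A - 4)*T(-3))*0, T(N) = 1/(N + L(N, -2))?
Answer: 0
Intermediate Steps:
A = 1 (A = (1/3)*3 = 1)
T(N) = 1/(-2 + N) (T(N) = 1/(N - 2) = 1/(-2 + N))
l = 0 (l = ((1 - 4)/(-2 - 3))*0 = -3/(-5)*0 = -3*(-1/5)*0 = (3/5)*0 = 0)
l**2 = 0**2 = 0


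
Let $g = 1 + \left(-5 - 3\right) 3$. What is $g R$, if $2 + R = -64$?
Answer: $1518$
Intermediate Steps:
$R = -66$ ($R = -2 - 64 = -66$)
$g = -23$ ($g = 1 + \left(-5 - 3\right) 3 = 1 - 24 = -23$)
$g R = \left(-23\right) \left(-66\right) = 1518$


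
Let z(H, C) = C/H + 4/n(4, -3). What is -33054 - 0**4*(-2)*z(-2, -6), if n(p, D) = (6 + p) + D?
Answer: -33054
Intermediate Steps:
n(p, D) = 6 + D + p
z(H, C) = 4/7 + C/H (z(H, C) = C/H + 4/(6 - 3 + 4) = C/H + 4/7 = 4/7 + C/H)
-33054 - 0**4*(-2)*z(-2, -6) = -33054 - 0**4*(-2)*(4/7 - 6/(-2)) = -33054 - 0*(-2)*(4/7 - 6*(-1/2)) = -33054 - 0*(4/7 + 3) = -33054 - 0*25/7 = -33054 - 1*0 = -33054 + 0 = -33054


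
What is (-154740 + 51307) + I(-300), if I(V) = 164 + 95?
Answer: -103174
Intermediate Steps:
I(V) = 259
(-154740 + 51307) + I(-300) = (-154740 + 51307) + 259 = -103433 + 259 = -103174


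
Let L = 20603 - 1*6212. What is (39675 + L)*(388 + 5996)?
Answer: 345157344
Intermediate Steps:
L = 14391 (L = 20603 - 6212 = 14391)
(39675 + L)*(388 + 5996) = (39675 + 14391)*(388 + 5996) = 54066*6384 = 345157344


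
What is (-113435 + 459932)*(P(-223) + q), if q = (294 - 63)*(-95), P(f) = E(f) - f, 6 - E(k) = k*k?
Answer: -24755478165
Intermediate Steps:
E(k) = 6 - k² (E(k) = 6 - k*k = 6 - k²)
P(f) = 6 - f - f² (P(f) = (6 - f²) - f = 6 - f - f²)
q = -21945 (q = 231*(-95) = -21945)
(-113435 + 459932)*(P(-223) + q) = (-113435 + 459932)*((6 - 1*(-223) - 1*(-223)²) - 21945) = 346497*((6 + 223 - 1*49729) - 21945) = 346497*((6 + 223 - 49729) - 21945) = 346497*(-49500 - 21945) = 346497*(-71445) = -24755478165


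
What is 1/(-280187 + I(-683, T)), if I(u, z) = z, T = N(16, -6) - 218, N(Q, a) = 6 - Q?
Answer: -1/280415 ≈ -3.5661e-6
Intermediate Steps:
T = -228 (T = (6 - 1*16) - 218 = (6 - 16) - 218 = -10 - 218 = -228)
1/(-280187 + I(-683, T)) = 1/(-280187 - 228) = 1/(-280415) = -1/280415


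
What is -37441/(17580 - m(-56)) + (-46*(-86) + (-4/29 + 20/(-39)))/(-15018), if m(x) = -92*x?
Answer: -26597901803/8119001124 ≈ -3.2760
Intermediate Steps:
-37441/(17580 - m(-56)) + (-46*(-86) + (-4/29 + 20/(-39)))/(-15018) = -37441/(17580 - (-92)*(-56)) + (-46*(-86) + (-4/29 + 20/(-39)))/(-15018) = -37441/(17580 - 1*5152) + (3956 + (-4*1/29 + 20*(-1/39)))*(-1/15018) = -37441/(17580 - 5152) + (3956 + (-4/29 - 20/39))*(-1/15018) = -37441/12428 + (3956 - 736/1131)*(-1/15018) = -37441*1/12428 + (4473500/1131)*(-1/15018) = -37441/12428 - 2236750/8492679 = -26597901803/8119001124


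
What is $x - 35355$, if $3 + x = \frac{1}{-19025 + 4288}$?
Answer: $- \frac{521070847}{14737} \approx -35358.0$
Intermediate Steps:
$x = - \frac{44212}{14737}$ ($x = -3 + \frac{1}{-19025 + 4288} = -3 + \frac{1}{-14737} = -3 - \frac{1}{14737} = - \frac{44212}{14737} \approx -3.0001$)
$x - 35355 = - \frac{44212}{14737} - 35355 = - \frac{521070847}{14737}$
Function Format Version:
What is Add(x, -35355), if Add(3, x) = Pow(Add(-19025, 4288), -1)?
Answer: Rational(-521070847, 14737) ≈ -35358.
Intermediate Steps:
x = Rational(-44212, 14737) (x = Add(-3, Pow(Add(-19025, 4288), -1)) = Add(-3, Pow(-14737, -1)) = Add(-3, Rational(-1, 14737)) = Rational(-44212, 14737) ≈ -3.0001)
Add(x, -35355) = Add(Rational(-44212, 14737), -35355) = Rational(-521070847, 14737)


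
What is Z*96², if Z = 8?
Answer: 73728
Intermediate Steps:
Z*96² = 8*96² = 8*9216 = 73728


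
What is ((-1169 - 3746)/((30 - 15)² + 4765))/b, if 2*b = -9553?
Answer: 983/4766947 ≈ 0.00020621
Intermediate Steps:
b = -9553/2 (b = (½)*(-9553) = -9553/2 ≈ -4776.5)
((-1169 - 3746)/((30 - 15)² + 4765))/b = ((-1169 - 3746)/((30 - 15)² + 4765))/(-9553/2) = -4915/(15² + 4765)*(-2/9553) = -4915/(225 + 4765)*(-2/9553) = -4915/4990*(-2/9553) = -4915*1/4990*(-2/9553) = -983/998*(-2/9553) = 983/4766947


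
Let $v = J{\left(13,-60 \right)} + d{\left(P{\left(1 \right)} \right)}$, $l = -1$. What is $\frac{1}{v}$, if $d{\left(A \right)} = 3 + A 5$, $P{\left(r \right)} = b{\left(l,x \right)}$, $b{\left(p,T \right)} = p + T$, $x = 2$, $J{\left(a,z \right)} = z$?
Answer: $- \frac{1}{52} \approx -0.019231$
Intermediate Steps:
$b{\left(p,T \right)} = T + p$
$P{\left(r \right)} = 1$ ($P{\left(r \right)} = 2 - 1 = 1$)
$d{\left(A \right)} = 3 + 5 A$
$v = -52$ ($v = -60 + \left(3 + 5 \cdot 1\right) = -60 + \left(3 + 5\right) = -60 + 8 = -52$)
$\frac{1}{v} = \frac{1}{-52} = - \frac{1}{52}$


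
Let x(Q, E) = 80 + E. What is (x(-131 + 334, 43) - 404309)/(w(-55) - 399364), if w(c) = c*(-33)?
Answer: 404186/397549 ≈ 1.0167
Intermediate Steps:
w(c) = -33*c
(x(-131 + 334, 43) - 404309)/(w(-55) - 399364) = ((80 + 43) - 404309)/(-33*(-55) - 399364) = (123 - 404309)/(1815 - 399364) = -404186/(-397549) = -404186*(-1/397549) = 404186/397549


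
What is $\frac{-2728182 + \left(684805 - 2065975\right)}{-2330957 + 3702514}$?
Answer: $- \frac{4109352}{1371557} \approx -2.9961$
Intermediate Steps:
$\frac{-2728182 + \left(684805 - 2065975\right)}{-2330957 + 3702514} = \frac{-2728182 + \left(684805 - 2065975\right)}{1371557} = \left(-2728182 - 1381170\right) \frac{1}{1371557} = \left(-4109352\right) \frac{1}{1371557} = - \frac{4109352}{1371557}$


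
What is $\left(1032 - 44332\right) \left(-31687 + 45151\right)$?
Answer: $-582991200$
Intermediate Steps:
$\left(1032 - 44332\right) \left(-31687 + 45151\right) = \left(-43300\right) 13464 = -582991200$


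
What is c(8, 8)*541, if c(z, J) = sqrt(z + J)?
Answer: 2164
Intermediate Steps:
c(z, J) = sqrt(J + z)
c(8, 8)*541 = sqrt(8 + 8)*541 = sqrt(16)*541 = 4*541 = 2164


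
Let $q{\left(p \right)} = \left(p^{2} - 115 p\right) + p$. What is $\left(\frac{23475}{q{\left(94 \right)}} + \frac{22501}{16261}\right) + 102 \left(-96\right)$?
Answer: $- \frac{59937504731}{6114136} \approx -9803.1$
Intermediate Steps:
$q{\left(p \right)} = p^{2} - 114 p$
$\left(\frac{23475}{q{\left(94 \right)}} + \frac{22501}{16261}\right) + 102 \left(-96\right) = \left(\frac{23475}{94 \left(-114 + 94\right)} + \frac{22501}{16261}\right) + 102 \left(-96\right) = \left(\frac{23475}{94 \left(-20\right)} + 22501 \cdot \frac{1}{16261}\right) - 9792 = \left(\frac{23475}{-1880} + \frac{22501}{16261}\right) - 9792 = \left(23475 \left(- \frac{1}{1880}\right) + \frac{22501}{16261}\right) - 9792 = \left(- \frac{4695}{376} + \frac{22501}{16261}\right) - 9792 = - \frac{67885019}{6114136} - 9792 = - \frac{59937504731}{6114136}$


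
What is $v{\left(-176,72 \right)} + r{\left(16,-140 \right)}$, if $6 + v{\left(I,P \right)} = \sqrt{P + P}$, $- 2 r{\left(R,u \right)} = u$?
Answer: $76$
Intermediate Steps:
$r{\left(R,u \right)} = - \frac{u}{2}$
$v{\left(I,P \right)} = -6 + \sqrt{2} \sqrt{P}$ ($v{\left(I,P \right)} = -6 + \sqrt{P + P} = -6 + \sqrt{2 P} = -6 + \sqrt{2} \sqrt{P}$)
$v{\left(-176,72 \right)} + r{\left(16,-140 \right)} = \left(-6 + \sqrt{2} \sqrt{72}\right) - -70 = \left(-6 + \sqrt{2} \cdot 6 \sqrt{2}\right) + 70 = \left(-6 + 12\right) + 70 = 6 + 70 = 76$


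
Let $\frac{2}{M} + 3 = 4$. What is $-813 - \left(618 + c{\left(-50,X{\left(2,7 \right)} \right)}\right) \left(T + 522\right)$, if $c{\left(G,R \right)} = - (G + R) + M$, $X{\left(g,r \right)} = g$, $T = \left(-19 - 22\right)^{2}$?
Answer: $-1472417$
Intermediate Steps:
$M = 2$ ($M = \frac{2}{-3 + 4} = \frac{2}{1} = 2 \cdot 1 = 2$)
$T = 1681$ ($T = \left(-41\right)^{2} = 1681$)
$c{\left(G,R \right)} = 2 - G - R$ ($c{\left(G,R \right)} = - (G + R) + 2 = \left(- G - R\right) + 2 = 2 - G - R$)
$-813 - \left(618 + c{\left(-50,X{\left(2,7 \right)} \right)}\right) \left(T + 522\right) = -813 - \left(618 - -50\right) \left(1681 + 522\right) = -813 - \left(618 + \left(2 + 50 - 2\right)\right) 2203 = -813 - \left(618 + 50\right) 2203 = -813 - 668 \cdot 2203 = -813 - 1471604 = -1472417$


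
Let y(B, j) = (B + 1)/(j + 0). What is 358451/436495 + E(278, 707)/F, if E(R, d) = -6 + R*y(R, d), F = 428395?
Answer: 21719589085583/26440707759235 ≈ 0.82145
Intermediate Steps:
y(B, j) = (1 + B)/j
E(R, d) = -6 + R*(1 + R)/d (E(R, d) = -6 + R*((1 + R)/d) = -6 + R*(1 + R)/d)
358451/436495 + E(278, 707)/F = 358451/436495 + ((-6*707 + 278*(1 + 278))/707)/428395 = 358451*(1/436495) + ((-4242 + 278*279)/707)*(1/428395) = 358451/436495 + ((-4242 + 77562)/707)*(1/428395) = 358451/436495 + ((1/707)*73320)*(1/428395) = 358451/436495 + (73320/707)*(1/428395) = 358451/436495 + 14664/60575053 = 21719589085583/26440707759235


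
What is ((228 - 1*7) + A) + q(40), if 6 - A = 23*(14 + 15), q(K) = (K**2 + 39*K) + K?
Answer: 2760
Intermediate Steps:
q(K) = K**2 + 40*K
A = -661 (A = 6 - 23*(14 + 15) = 6 - 23*29 = 6 - 1*667 = 6 - 667 = -661)
((228 - 1*7) + A) + q(40) = ((228 - 1*7) - 661) + 40*(40 + 40) = ((228 - 7) - 661) + 40*80 = (221 - 661) + 3200 = -440 + 3200 = 2760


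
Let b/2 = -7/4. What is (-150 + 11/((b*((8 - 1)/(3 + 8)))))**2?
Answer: 57638464/2401 ≈ 24006.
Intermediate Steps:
b = -7/2 (b = 2*(-7/4) = -7/2 ≈ -3.5000)
(-150 + 11/((b*((8 - 1)/(3 + 8)))))**2 = (-150 + 11/((-7*(8 - 1)/(2*(3 + 8)))))**2 = (-150 + 11/((-49/(2*11))))**2 = (-150 + 11/((-7/2*7/11)))**2 = (-150 + 11/(-49/22))**2 = (-150 + 11*(-22/49))**2 = (-150 - 242/49)**2 = (-7592/49)**2 = 57638464/2401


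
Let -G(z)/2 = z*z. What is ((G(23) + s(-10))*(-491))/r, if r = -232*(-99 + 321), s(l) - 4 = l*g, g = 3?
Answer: -133061/12876 ≈ -10.334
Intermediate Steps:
G(z) = -2*z² (G(z) = -2*z*z = -2*z²)
s(l) = 4 + 3*l (s(l) = 4 + l*3 = 4 + 3*l)
r = -51504 (r = -232*222 = -51504)
((G(23) + s(-10))*(-491))/r = ((-2*23² + (4 + 3*(-10)))*(-491))/(-51504) = ((-2*529 + (4 - 30))*(-491))*(-1/51504) = ((-1058 - 26)*(-491))*(-1/51504) = -1084*(-491)*(-1/51504) = 532244*(-1/51504) = -133061/12876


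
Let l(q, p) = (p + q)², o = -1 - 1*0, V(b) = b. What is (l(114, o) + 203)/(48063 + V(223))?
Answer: 6486/24143 ≈ 0.26865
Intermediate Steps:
o = -1 (o = -1 + 0 = -1)
(l(114, o) + 203)/(48063 + V(223)) = ((-1 + 114)² + 203)/(48063 + 223) = (113² + 203)/48286 = (12769 + 203)*(1/48286) = 12972*(1/48286) = 6486/24143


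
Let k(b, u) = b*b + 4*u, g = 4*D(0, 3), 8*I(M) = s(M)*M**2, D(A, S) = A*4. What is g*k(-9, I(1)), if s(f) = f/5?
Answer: 0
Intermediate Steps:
D(A, S) = 4*A
s(f) = f/5 (s(f) = f*(1/5) = f/5)
I(M) = M**3/40 (I(M) = ((M/5)*M**2)/8 = (M**3/5)/8 = M**3/40)
g = 0 (g = 4*(4*0) = 4*0 = 0)
k(b, u) = b**2 + 4*u
g*k(-9, I(1)) = 0*((-9)**2 + 4*((1/40)*1**3)) = 0*(81 + 4*((1/40)*1)) = 0*(81 + 4*(1/40)) = 0*(81 + 1/10) = 0*(811/10) = 0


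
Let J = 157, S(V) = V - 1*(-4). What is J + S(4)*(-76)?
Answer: -451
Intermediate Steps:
S(V) = 4 + V (S(V) = V + 4 = 4 + V)
J + S(4)*(-76) = 157 + (4 + 4)*(-76) = 157 + 8*(-76) = 157 - 608 = -451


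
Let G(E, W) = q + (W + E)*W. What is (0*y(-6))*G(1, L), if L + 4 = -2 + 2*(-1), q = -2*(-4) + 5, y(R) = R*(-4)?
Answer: 0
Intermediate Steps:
y(R) = -4*R
q = 13 (q = 8 + 5 = 13)
L = -8 (L = -4 + (-2 + 2*(-1)) = -4 + (-2 - 2) = -4 - 4 = -8)
G(E, W) = 13 + W*(E + W) (G(E, W) = 13 + (W + E)*W = 13 + (E + W)*W = 13 + W*(E + W))
(0*y(-6))*G(1, L) = (0*(-4*(-6)))*(13 + (-8)**2 + 1*(-8)) = (0*24)*(13 + 64 - 8) = 0*69 = 0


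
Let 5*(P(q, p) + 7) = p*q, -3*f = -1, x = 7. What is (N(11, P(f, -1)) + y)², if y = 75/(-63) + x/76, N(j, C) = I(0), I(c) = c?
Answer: 3073009/2547216 ≈ 1.2064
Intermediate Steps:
f = ⅓ (f = -⅓*(-1) = ⅓ ≈ 0.33333)
P(q, p) = -7 + p*q/5 (P(q, p) = -7 + (p*q)/5 = -7 + p*q/5)
N(j, C) = 0
y = -1753/1596 (y = 75/(-63) + 7/76 = 75*(-1/63) + 7*(1/76) = -25/21 + 7/76 = -1753/1596 ≈ -1.0984)
(N(11, P(f, -1)) + y)² = (0 - 1753/1596)² = (-1753/1596)² = 3073009/2547216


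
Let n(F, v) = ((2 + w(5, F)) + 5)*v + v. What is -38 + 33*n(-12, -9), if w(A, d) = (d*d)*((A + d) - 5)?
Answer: 510802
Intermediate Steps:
w(A, d) = d**2*(-5 + A + d)
n(F, v) = v + v*(7 + F**3) (n(F, v) = ((2 + F**2*(-5 + 5 + F)) + 5)*v + v = ((2 + F**2*F) + 5)*v + v = ((2 + F**3) + 5)*v + v = (7 + F**3)*v + v = v*(7 + F**3) + v = v + v*(7 + F**3))
-38 + 33*n(-12, -9) = -38 + 33*(-9*(8 + (-12)**3)) = -38 + 33*(-9*(8 - 1728)) = -38 + 33*(-9*(-1720)) = -38 + 33*15480 = -38 + 510840 = 510802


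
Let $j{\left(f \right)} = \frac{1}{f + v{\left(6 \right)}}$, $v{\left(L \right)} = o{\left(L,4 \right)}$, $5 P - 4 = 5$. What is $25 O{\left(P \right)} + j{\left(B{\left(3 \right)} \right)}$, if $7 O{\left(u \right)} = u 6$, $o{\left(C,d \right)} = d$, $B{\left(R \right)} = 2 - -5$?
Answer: $\frac{2977}{77} \approx 38.662$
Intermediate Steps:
$B{\left(R \right)} = 7$ ($B{\left(R \right)} = 2 + 5 = 7$)
$P = \frac{9}{5}$ ($P = \frac{4}{5} + \frac{1}{5} \cdot 5 = \frac{4}{5} + 1 = \frac{9}{5} \approx 1.8$)
$v{\left(L \right)} = 4$
$j{\left(f \right)} = \frac{1}{4 + f}$ ($j{\left(f \right)} = \frac{1}{f + 4} = \frac{1}{4 + f}$)
$O{\left(u \right)} = \frac{6 u}{7}$ ($O{\left(u \right)} = \frac{u 6}{7} = \frac{6 u}{7}$)
$25 O{\left(P \right)} + j{\left(B{\left(3 \right)} \right)} = 25 \cdot \frac{6}{7} \cdot \frac{9}{5} + \frac{1}{4 + 7} = 25 \cdot \frac{54}{35} + \frac{1}{11} = \frac{270}{7} + \frac{1}{11} = \frac{2977}{77}$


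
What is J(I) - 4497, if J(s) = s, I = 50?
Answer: -4447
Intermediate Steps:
J(I) - 4497 = 50 - 4497 = -4447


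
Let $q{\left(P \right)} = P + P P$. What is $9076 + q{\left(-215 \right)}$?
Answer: $55086$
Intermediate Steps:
$q{\left(P \right)} = P + P^{2}$
$9076 + q{\left(-215 \right)} = 9076 - 215 \left(1 - 215\right) = 9076 - -46010 = 9076 + 46010 = 55086$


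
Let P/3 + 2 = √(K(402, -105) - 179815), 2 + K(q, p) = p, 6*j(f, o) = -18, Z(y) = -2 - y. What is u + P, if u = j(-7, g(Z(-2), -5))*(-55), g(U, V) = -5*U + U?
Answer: 159 + 3*I*√179922 ≈ 159.0 + 1272.5*I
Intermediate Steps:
g(U, V) = -4*U
j(f, o) = -3 (j(f, o) = (⅙)*(-18) = -3)
K(q, p) = -2 + p
u = 165 (u = -3*(-55) = 165)
P = -6 + 3*I*√179922 (P = -6 + 3*√((-2 - 105) - 179815) = -6 + 3*√(-107 - 179815) = -6 + 3*√(-179922) = -6 + 3*(I*√179922) = -6 + 3*I*√179922 ≈ -6.0 + 1272.5*I)
u + P = 165 + (-6 + 3*I*√179922) = 159 + 3*I*√179922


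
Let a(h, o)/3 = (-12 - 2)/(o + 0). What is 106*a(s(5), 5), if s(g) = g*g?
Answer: -4452/5 ≈ -890.40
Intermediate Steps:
s(g) = g**2
a(h, o) = -42/o (a(h, o) = 3*((-12 - 2)/(o + 0)) = 3*(-14/o) = -42/o)
106*a(s(5), 5) = 106*(-42/5) = -4452/5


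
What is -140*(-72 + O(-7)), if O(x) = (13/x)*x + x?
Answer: 9240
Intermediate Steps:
O(x) = 13 + x
-140*(-72 + O(-7)) = -140*(-72 + (13 - 7)) = -140*(-72 + 6) = -140*(-66) = 9240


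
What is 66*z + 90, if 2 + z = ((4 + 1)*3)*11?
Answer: 10848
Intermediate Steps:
z = 163 (z = -2 + ((4 + 1)*3)*11 = -2 + (5*3)*11 = -2 + 15*11 = -2 + 165 = 163)
66*z + 90 = 66*163 + 90 = 10758 + 90 = 10848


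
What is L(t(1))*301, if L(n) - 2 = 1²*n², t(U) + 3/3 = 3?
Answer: 1806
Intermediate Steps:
t(U) = 2 (t(U) = -1 + 3 = 2)
L(n) = 2 + n² (L(n) = 2 + 1²*n² = 2 + 1*n² = 2 + n²)
L(t(1))*301 = (2 + 2²)*301 = (2 + 4)*301 = 6*301 = 1806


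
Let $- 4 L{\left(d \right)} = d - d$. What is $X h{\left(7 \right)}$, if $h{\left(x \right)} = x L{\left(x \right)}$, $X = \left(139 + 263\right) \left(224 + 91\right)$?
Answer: $0$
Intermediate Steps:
$X = 126630$ ($X = 402 \cdot 315 = 126630$)
$L{\left(d \right)} = 0$ ($L{\left(d \right)} = - \frac{d - d}{4} = \left(- \frac{1}{4}\right) 0 = 0$)
$h{\left(x \right)} = 0$ ($h{\left(x \right)} = x 0 = 0$)
$X h{\left(7 \right)} = 126630 \cdot 0 = 0$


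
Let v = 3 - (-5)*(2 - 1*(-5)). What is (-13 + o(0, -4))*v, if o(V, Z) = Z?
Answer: -646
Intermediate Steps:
v = 38 (v = 3 - (-5)*(2 + 5) = 3 - (-5)*7 = 3 - 1*(-35) = 3 + 35 = 38)
(-13 + o(0, -4))*v = (-13 - 4)*38 = -17*38 = -646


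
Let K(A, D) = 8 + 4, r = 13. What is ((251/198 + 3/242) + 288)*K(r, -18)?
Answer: 1260104/363 ≈ 3471.4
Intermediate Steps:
K(A, D) = 12
((251/198 + 3/242) + 288)*K(r, -18) = ((251/198 + 3/242) + 288)*12 = (1394/1089 + 288)*12 = (315026/1089)*12 = 1260104/363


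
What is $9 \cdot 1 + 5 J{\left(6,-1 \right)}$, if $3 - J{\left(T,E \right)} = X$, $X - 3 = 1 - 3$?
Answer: $19$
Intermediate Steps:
$X = 1$ ($X = 3 + \left(1 - 3\right) = 3 - 2 = 1$)
$J{\left(T,E \right)} = 2$ ($J{\left(T,E \right)} = 3 - 1 = 2$)
$9 \cdot 1 + 5 J{\left(6,-1 \right)} = 9 \cdot 1 + 5 \cdot 2 = 9 + 10 = 19$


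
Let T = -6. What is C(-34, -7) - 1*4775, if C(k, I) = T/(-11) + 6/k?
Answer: -892856/187 ≈ -4774.6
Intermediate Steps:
C(k, I) = 6/11 + 6/k (C(k, I) = -6/(-11) + 6/k = -6*(-1/11) + 6/k = 6/11 + 6/k)
C(-34, -7) - 1*4775 = (6/11 + 6/(-34)) - 1*4775 = (6/11 + 6*(-1/34)) - 4775 = (6/11 - 3/17) - 4775 = 69/187 - 4775 = -892856/187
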